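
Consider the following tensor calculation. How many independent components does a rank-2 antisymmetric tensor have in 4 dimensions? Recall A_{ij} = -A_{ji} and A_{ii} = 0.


An antisymmetric rank-2 tensor satisfies A_{ij} = -A_{ji}, so diagonal entries are zero.
The independent components are the upper-triangular entries: C(n, 2) = n(n-1)/2.
n = 4
C(4, 2) = 4 * 3 / 2 = 12 / 2 = 6

6


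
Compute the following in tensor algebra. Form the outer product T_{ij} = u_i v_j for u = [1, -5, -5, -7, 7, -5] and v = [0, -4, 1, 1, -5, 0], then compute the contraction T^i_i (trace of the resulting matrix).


The outer product gives T_{ij} = u_i v_j.
The trace (contraction) is Tr(T) = sum_i T_{ii} = sum_i u_i v_i.
Diagonal entries:
T_{11} = u_1 * v_1 = 1 * 0 = 0
T_{22} = u_2 * v_2 = -5 * -4 = 20
T_{33} = u_3 * v_3 = -5 * 1 = -5
T_{44} = u_4 * v_4 = -7 * 1 = -7
T_{55} = u_5 * v_5 = 7 * -5 = -35
T_{66} = u_6 * v_6 = -5 * 0 = 0
Tr(T) = 0 + 20 + -5 + -7 + -35 + 0 = -27

-27


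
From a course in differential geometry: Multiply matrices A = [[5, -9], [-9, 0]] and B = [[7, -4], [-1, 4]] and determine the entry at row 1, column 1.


(AB)_{ij} = sum_k A_{ik} B_{kj}.
For i=1, j=1:
A_{11} * B_{11} = 5 * 7 = 35
A_{12} * B_{21} = -9 * -1 = 9
Sum = 35 + 9 = 44

44


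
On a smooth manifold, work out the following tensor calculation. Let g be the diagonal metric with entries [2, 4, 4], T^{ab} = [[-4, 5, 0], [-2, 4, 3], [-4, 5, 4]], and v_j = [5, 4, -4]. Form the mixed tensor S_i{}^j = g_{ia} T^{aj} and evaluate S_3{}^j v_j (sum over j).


Step 1: lower the first index. For a diagonal metric, g_{ia} T^{aj} = g_{ii} T^{ij} (no sum on i).
g_{33} = 4
S_3{}^1 = 4 * T^{31} = 4 * -4 = -16
S_3{}^2 = 4 * T^{32} = 4 * 5 = 20
S_3{}^3 = 4 * T^{33} = 4 * 4 = 16
Step 2: contract S_3{}^j with v_j.
S_3{}^1 * v_1 = -16 * 5 = -80
S_3{}^2 * v_2 = 20 * 4 = 80
S_3{}^3 * v_3 = 16 * -4 = -64
Result = -80 + 80 + -64 = -64

-64


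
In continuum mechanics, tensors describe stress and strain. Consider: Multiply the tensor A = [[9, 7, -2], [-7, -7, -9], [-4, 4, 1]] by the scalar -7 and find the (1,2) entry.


Scalar multiplication: (cA)_{ij} = c * A_{ij}.
c = -7
A_{12} = 7
(cA)_{12} = -7 * 7 = -49

-49


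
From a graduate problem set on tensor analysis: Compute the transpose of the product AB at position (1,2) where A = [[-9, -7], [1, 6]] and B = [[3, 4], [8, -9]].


(AB)^T_{ij} = (AB)_{ji} = sum_k A_{jk} B_{ki}.
For i=1, j=2 we need (AB)_{21}:
A_{21} * B_{11} = 1 * 3 = 3
A_{22} * B_{21} = 6 * 8 = 48
Sum = 3 + 48 = 51

51


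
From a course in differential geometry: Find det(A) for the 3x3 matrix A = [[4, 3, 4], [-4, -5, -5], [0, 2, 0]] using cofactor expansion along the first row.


Expanding along the first row, det(A) = a11*M_11 - a12*M_12 + a13*M_13, where M_1j is the (1,j) minor.
Minor M_11 = -5*0 - -5*2 = 10
Minor M_12 = -4*0 - -5*0 = 0
Minor M_13 = -4*2 - -5*0 = -8
det = 4*(10) - 3*(0) + 4*(-8)
    = 40 - 0 + -32
    = 8

8


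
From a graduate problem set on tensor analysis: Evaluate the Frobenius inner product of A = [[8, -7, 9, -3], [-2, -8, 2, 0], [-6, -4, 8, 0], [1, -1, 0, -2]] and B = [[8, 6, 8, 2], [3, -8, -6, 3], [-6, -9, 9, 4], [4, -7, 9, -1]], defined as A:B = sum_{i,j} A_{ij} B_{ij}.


A:B = sum over all i,j of A_{ij} * B_{ij}.
Row 1: 8*8=64, -7*6=-42, 9*8=72, -3*2=-6 => row sum = 88
Row 2: -2*3=-6, -8*-8=64, 2*-6=-12, 0*3=0 => row sum = 46
Row 3: -6*-6=36, -4*-9=36, 8*9=72, 0*4=0 => row sum = 144
Row 4: 1*4=4, -1*-7=7, 0*9=0, -2*-1=2 => row sum = 13
Total = 88 + 46 + 144 + 13 = 291

291


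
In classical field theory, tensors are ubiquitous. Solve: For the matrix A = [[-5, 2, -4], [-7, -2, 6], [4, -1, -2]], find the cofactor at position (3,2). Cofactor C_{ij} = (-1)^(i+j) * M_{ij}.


To find cofactor C_{32}, delete row 3 and column 2.
The resulting 2x2 submatrix is: [[-5, -4], [-7, 6]]
Minor M_{32} = -5*6 - -4*-7
  = -30 - 28 = -58
Sign = (-1)^(3+2) = (-1)^5 = -1
Cofactor C_{32} = -1 * -58 = 58

58


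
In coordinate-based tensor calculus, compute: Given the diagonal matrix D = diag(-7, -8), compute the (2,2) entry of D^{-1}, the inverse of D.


For a diagonal matrix, the inverse has entries (D^{-1})_{ii} = 1/d_{ii}.
The diagonal entries are: d_{11} = -7, d_{22} = -8
We need (D^{-1})_{22} = 1/d_{22} = 1/-8 = -1/8

-1/8


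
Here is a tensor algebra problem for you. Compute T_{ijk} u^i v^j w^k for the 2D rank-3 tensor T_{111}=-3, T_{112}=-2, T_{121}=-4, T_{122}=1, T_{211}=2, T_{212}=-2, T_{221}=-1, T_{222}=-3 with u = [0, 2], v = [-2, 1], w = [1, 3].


S = sum over i,j,k of T_{ijk} u_i v_j w_k. Expanding all 8 terms:
T_{111}*u_1*v_1*w_1 = -3*0*-2*1 = 0  (running total: 0)
T_{112}*u_1*v_1*w_2 = -2*0*-2*3 = 0  (running total: 0)
T_{121}*u_1*v_2*w_1 = -4*0*1*1 = 0  (running total: 0)
T_{122}*u_1*v_2*w_2 = 1*0*1*3 = 0  (running total: 0)
T_{211}*u_2*v_1*w_1 = 2*2*-2*1 = -8  (running total: -8)
T_{212}*u_2*v_1*w_2 = -2*2*-2*3 = 24  (running total: 16)
T_{221}*u_2*v_2*w_1 = -1*2*1*1 = -2  (running total: 14)
T_{222}*u_2*v_2*w_2 = -3*2*1*3 = -18  (running total: -4)
S = -4

-4


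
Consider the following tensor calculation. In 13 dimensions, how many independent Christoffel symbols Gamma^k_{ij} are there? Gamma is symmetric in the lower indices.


Christoffel symbols Gamma^k_{ij} are symmetric in i,j, so there are d * d(d+1)/2 independent symbols.
d = 13
d(d+1)/2 = 13 * 14 / 2 = 91
Total = 13 * 91 = 1183

1183


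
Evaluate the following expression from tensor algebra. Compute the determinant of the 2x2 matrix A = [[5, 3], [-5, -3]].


For a 2x2 matrix [[a, b], [c, d]], det = a*d - b*c.
a = 5, b = 3, c = -5, d = -3
a*d = 5 * -3 = -15
b*c = 3 * -5 = -15
det = -15 - -15 = 0

0


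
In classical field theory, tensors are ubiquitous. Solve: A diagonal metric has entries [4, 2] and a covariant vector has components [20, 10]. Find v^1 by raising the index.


To raise an index with a diagonal metric: v^i = v_i / g_{ii}.
For index 1: v_1 = 20, g_{11} = 4
v^1 = 20 / 4 = 5

5


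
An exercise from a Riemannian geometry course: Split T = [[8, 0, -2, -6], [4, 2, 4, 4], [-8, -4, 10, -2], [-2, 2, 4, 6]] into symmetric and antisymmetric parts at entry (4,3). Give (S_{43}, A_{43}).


T_{43} = 4
T_{34} = -2
S_{43} = (4 + -2)/2 = 2/2 = 1
A_{43} = (4 - -2)/2 = 6/2 = 3
Check: S + A = 1 + 3 = 4 = T_{43}.

(1, 3)


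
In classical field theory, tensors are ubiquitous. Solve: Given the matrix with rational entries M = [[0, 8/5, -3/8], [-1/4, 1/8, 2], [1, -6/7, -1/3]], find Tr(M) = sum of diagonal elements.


The trace is the sum of diagonal entries.
Diagonal: M[1,1] = 0, M[2,2] = 1/8, M[3,3] = -1/3
Tr(M) = 0 + 1/8 + -1/3
Computing step by step:
After adding M[1,1]: 0
After adding M[2,2]: 1/8
After adding M[3,3]: -5/24
Tr(M) = -5/24

-5/24


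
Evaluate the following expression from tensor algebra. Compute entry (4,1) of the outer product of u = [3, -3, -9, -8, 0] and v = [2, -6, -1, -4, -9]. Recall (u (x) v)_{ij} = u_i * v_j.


The outer product entry T_{ij} = u_i * v_j.
We need i=4, j=1.
u_4 = -8, v_1 = 2
T_{4,1} = -8 * 2 = -16

-16


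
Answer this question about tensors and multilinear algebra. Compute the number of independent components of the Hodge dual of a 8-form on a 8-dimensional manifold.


The Hodge dual of a p-form on an n-dimensional manifold is an (n-p)-form.
n = 8, p = 8, so dual degree = 8 - 8 = 0
The number of components is C(n, n-p) = C(8, 0) = 1

1


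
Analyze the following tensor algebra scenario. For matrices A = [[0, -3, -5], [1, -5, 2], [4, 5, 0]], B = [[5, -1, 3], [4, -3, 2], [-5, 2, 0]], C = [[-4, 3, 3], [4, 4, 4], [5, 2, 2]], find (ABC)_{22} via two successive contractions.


(ABC)_{22} = sum_m (AB)_{2m} C_{m2}. First compute row 2 of AB.
(AB)_{21} = 1*5 + -5*4 + 2*-5 = -25
(AB)_{22} = 1*-1 + -5*-3 + 2*2 = 18
(AB)_{23} = 1*3 + -5*2 + 2*0 = -7
Now contract with column 2 of C:
(AB)_{21} * C_{12} = -25 * 3 = -75
(AB)_{22} * C_{22} = 18 * 4 = 72
(AB)_{23} * C_{32} = -7 * 2 = -14
(ABC)_{22} = -75 + 72 + -14 = -17

-17


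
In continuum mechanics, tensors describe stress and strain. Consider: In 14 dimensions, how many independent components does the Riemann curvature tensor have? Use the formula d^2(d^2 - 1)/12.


The Riemann tensor in d dimensions has d^2(d^2 - 1)/12 independent components.
d = 14, so d^2 = 196
d^2 - 1 = 195
d^2(d^2 - 1) = 196 * 195 = 38220
Divide by 12: 38220 / 12 = 3185

3185


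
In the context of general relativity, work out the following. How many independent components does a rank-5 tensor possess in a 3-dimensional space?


The number of components of a rank-r tensor in d dimensions is d^r.
Here d = 3 and r = 5.
3^5 = 243

243


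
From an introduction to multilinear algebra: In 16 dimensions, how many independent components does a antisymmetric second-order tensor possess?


A antisymmetric rank-2 tensor in d dimensions has d(d-1)/2 independent components.
d = 16
d(d-1)/2 = 16 * 15 / 2 = 240 / 2 = 120

120


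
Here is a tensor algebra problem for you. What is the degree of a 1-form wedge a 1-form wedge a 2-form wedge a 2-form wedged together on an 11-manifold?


The degree of a wedge product is the sum of the degrees of the individual forms.
Degrees: 1, 1, 2, 2
Total degree = 1 + 1 + 2 + 2 = 6

6


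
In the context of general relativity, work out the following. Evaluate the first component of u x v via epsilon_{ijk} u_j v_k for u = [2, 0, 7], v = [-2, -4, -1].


(u x v)_1 = sum_{j,k} epsilon_{1jk} u_j v_k. Only permutations of (1,2,3) contribute; the two non-zero terms are:
eps_{123} u_2 v_3 = 1 * 0 * -1 = 0
eps_{132} u_3 v_2 = -1 * 7 * -4 = 28
(u x v)_1 = 28

28


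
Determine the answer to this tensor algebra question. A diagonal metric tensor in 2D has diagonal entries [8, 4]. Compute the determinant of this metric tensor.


For a diagonal metric, the determinant is the product of diagonal entries.
Diagonal entries: 8, 4
det(g) = 8 * 4 = 32

32


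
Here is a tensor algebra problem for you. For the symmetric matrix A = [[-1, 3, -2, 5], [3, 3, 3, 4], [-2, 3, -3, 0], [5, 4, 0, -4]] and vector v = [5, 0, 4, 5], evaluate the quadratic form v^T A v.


First compute Av:
(Av)_1 = -1*5 + 3*0 + -2*4 + 5*5 = 12
(Av)_2 = 3*5 + 3*0 + 3*4 + 4*5 = 47
(Av)_3 = -2*5 + 3*0 + -3*4 + 0*5 = -22
(Av)_4 = 5*5 + 4*0 + 0*4 + -4*5 = 5
Av = [12, 47, -22, 5]
Then v^T (Av) = 5*12 + 0*47 + 4*-22 + 5*5
= 60 + 0 + -88 + 25 = -3

-3


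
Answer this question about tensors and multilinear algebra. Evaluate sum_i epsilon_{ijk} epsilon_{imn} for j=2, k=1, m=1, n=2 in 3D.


Using the identity: epsilon_{ijk} epsilon_{imn} = delta_{jm} delta_{kn} - delta_{jn} delta_{km}.
delta_{21} = 0
delta_{12} = 0
delta_{22} = 1
delta_{11} = 1
Result = 0 * 0 - 1 * 1 = 0 - 1 = -1

-1


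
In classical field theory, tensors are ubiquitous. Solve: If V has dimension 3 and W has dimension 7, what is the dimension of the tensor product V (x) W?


The dimension of a tensor product is the product of dimensions.
dim(V) = 3, dim(W) = 7
dim(V (x) W) = 3 * 7 = 21

21


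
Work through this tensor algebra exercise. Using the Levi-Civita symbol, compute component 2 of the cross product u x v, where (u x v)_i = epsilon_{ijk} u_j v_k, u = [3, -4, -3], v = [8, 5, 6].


(u x v)_2 = sum_{j,k} epsilon_{2jk} u_j v_k. Only permutations of (1,2,3) contribute; the two non-zero terms are:
eps_{213} u_1 v_3 = -1 * 3 * 6 = -18
eps_{231} u_3 v_1 = 1 * -3 * 8 = -24
(u x v)_2 = -42

-42


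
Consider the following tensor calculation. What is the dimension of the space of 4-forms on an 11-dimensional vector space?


The dimension of the space of p-forms on an n-dimensional space is C(n, p).
n = 11, p = 4
C(11, 4) = 11! / (4! * 7!) = 330

330


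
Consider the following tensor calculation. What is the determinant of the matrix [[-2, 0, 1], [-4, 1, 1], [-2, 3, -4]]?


Expanding along the first row, det(A) = a11*M_11 - a12*M_12 + a13*M_13, where M_1j is the (1,j) minor.
Minor M_11 = 1*-4 - 1*3 = -7
Minor M_12 = -4*-4 - 1*-2 = 18
Minor M_13 = -4*3 - 1*-2 = -10
det = -2*(-7) - 0*(18) + 1*(-10)
    = 14 - 0 + -10
    = 4

4


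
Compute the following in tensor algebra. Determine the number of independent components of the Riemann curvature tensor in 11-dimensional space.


The Riemann tensor in d dimensions has d^2(d^2 - 1)/12 independent components.
d = 11, so d^2 = 121
d^2 - 1 = 120
d^2(d^2 - 1) = 121 * 120 = 14520
Divide by 12: 14520 / 12 = 1210

1210


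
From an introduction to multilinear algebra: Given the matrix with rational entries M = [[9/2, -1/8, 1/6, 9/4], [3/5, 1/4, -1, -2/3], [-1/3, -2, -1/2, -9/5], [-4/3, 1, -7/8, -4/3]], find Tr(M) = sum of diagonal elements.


The trace is the sum of diagonal entries.
Diagonal: M[1,1] = 9/2, M[2,2] = 1/4, M[3,3] = -1/2, M[4,4] = -4/3
Tr(M) = 9/2 + 1/4 + -1/2 + -4/3
Computing step by step:
After adding M[1,1]: 9/2
After adding M[2,2]: 19/4
After adding M[3,3]: 17/4
After adding M[4,4]: 35/12
Tr(M) = 35/12

35/12


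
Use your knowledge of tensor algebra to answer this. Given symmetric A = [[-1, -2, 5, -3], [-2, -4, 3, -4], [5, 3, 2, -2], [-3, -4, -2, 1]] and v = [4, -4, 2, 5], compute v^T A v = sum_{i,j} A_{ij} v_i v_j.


First compute Av:
(Av)_1 = -1*4 + -2*-4 + 5*2 + -3*5 = -1
(Av)_2 = -2*4 + -4*-4 + 3*2 + -4*5 = -6
(Av)_3 = 5*4 + 3*-4 + 2*2 + -2*5 = 2
(Av)_4 = -3*4 + -4*-4 + -2*2 + 1*5 = 5
Av = [-1, -6, 2, 5]
Then v^T (Av) = 4*-1 + -4*-6 + 2*2 + 5*5
= -4 + 24 + 4 + 25 = 49

49


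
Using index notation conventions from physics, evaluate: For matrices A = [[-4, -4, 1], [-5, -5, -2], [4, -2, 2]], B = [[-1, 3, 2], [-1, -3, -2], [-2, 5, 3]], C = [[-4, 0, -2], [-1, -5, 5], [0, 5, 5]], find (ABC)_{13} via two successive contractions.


(ABC)_{13} = sum_m (AB)_{1m} C_{m3}. First compute row 1 of AB.
(AB)_{11} = -4*-1 + -4*-1 + 1*-2 = 6
(AB)_{12} = -4*3 + -4*-3 + 1*5 = 5
(AB)_{13} = -4*2 + -4*-2 + 1*3 = 3
Now contract with column 3 of C:
(AB)_{11} * C_{13} = 6 * -2 = -12
(AB)_{12} * C_{23} = 5 * 5 = 25
(AB)_{13} * C_{33} = 3 * 5 = 15
(ABC)_{13} = -12 + 25 + 15 = 28

28


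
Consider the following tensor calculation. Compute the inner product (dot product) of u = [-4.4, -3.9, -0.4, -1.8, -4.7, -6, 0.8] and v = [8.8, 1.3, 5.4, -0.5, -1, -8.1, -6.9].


The inner product u . v = sum of u_i * v_i.
Term-by-term: -4.4 * 8.8, -3.9 * 1.3, -0.4 * 5.4, -1.8 * -0.5, -4.7 * -1, -6 * -8.1, 0.8 * -6.9
Products: -38.72, -5.07, -2.16, 0.9, 4.7, 48.6, -5.52
Sum = -38.72 + -5.07 + -2.16 + 0.9 + 4.7 + 48.6 + -5.52 = 2.73

2.73


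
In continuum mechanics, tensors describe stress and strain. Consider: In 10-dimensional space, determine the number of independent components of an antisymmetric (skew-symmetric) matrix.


An antisymmetric rank-2 tensor satisfies A_{ij} = -A_{ji}, so diagonal entries are zero.
The independent components are the upper-triangular entries: C(n, 2) = n(n-1)/2.
n = 10
C(10, 2) = 10 * 9 / 2 = 90 / 2 = 45

45


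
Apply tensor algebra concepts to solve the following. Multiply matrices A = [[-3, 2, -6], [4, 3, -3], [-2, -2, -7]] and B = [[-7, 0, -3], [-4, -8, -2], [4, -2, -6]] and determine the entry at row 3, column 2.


(AB)_{ij} = sum_k A_{ik} B_{kj}.
For i=3, j=2:
A_{31} * B_{12} = -2 * 0 = 0
A_{32} * B_{22} = -2 * -8 = 16
A_{33} * B_{32} = -7 * -2 = 14
Sum = 0 + 16 + 14 = 30

30


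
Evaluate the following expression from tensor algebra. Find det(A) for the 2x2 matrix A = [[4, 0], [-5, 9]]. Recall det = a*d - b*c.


For a 2x2 matrix [[a, b], [c, d]], det = a*d - b*c.
a = 4, b = 0, c = -5, d = 9
a*d = 4 * 9 = 36
b*c = 0 * -5 = 0
det = 36 - 0 = 36

36


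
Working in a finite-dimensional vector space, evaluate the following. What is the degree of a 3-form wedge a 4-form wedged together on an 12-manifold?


The degree of a wedge product is the sum of the degrees of the individual forms.
Degrees: 3, 4
Total degree = 3 + 4 = 7

7


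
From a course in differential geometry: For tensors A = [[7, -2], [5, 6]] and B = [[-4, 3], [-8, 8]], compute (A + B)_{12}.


Tensor addition is component-wise: (A + B)_{ij} = A_{ij} + B_{ij}.
A_{12} = -2
B_{12} = 3
(A + B)_{12} = -2 + 3 = 1

1


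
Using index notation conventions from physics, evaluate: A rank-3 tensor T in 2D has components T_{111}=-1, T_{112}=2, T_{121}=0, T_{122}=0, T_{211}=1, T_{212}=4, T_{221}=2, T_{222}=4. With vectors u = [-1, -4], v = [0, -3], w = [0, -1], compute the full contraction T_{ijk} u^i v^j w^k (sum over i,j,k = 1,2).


S = sum over i,j,k of T_{ijk} u_i v_j w_k. Expanding all 8 terms:
T_{111}*u_1*v_1*w_1 = -1*-1*0*0 = 0  (running total: 0)
T_{112}*u_1*v_1*w_2 = 2*-1*0*-1 = 0  (running total: 0)
T_{121}*u_1*v_2*w_1 = 0*-1*-3*0 = 0  (running total: 0)
T_{122}*u_1*v_2*w_2 = 0*-1*-3*-1 = 0  (running total: 0)
T_{211}*u_2*v_1*w_1 = 1*-4*0*0 = 0  (running total: 0)
T_{212}*u_2*v_1*w_2 = 4*-4*0*-1 = 0  (running total: 0)
T_{221}*u_2*v_2*w_1 = 2*-4*-3*0 = 0  (running total: 0)
T_{222}*u_2*v_2*w_2 = 4*-4*-3*-1 = -48  (running total: -48)
S = -48

-48


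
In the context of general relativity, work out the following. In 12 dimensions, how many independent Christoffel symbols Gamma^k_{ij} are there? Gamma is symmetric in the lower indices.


Christoffel symbols Gamma^k_{ij} are symmetric in i,j, so there are d * d(d+1)/2 independent symbols.
d = 12
d(d+1)/2 = 12 * 13 / 2 = 78
Total = 12 * 78 = 936

936


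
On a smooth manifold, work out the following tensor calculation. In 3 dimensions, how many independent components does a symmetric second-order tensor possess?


A symmetric rank-2 tensor in d dimensions has d(d+1)/2 independent components.
d = 3
d(d+1)/2 = 3 * 4 / 2 = 12 / 2 = 6

6


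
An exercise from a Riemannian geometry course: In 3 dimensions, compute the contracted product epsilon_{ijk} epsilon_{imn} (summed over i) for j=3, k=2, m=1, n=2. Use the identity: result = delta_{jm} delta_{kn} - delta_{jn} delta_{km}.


Using the identity: epsilon_{ijk} epsilon_{imn} = delta_{jm} delta_{kn} - delta_{jn} delta_{km}.
delta_{31} = 0
delta_{22} = 1
delta_{32} = 0
delta_{21} = 0
Result = 0 * 1 - 0 * 0 = 0 - 0 = 0

0


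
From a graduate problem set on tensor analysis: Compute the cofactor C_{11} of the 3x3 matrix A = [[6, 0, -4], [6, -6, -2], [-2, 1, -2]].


To find cofactor C_{11}, delete row 1 and column 1.
The resulting 2x2 submatrix is: [[-6, -2], [1, -2]]
Minor M_{11} = -6*-2 - -2*1
  = 12 - -2 = 14
Sign = (-1)^(1+1) = (-1)^2 = 1
Cofactor C_{11} = 1 * 14 = 14

14


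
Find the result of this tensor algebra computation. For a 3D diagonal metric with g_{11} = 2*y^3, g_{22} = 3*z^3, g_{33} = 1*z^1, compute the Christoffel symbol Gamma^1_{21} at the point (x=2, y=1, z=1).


For a diagonal metric, Gamma^k_{ij} = (1/2) g^{kk} (dg_{ik}/dx_j + dg_{jk}/dx_i - dg_{ij}/dx_k).
The metric is diagonal, so g_{ab} = 0 for a != b.
At the given point: g_{11} = 2, g_{22} = 3, g_{33} = 1
g^{11} = 1/2
dg_{21}/dx_1 = 0 (off-diagonal)
dg_{11}/dx_2 = dg_{11}/dx_2 = 6
dg_{21}/dx_1 = 0 (off-diagonal)
Numerator = 0 + 6 - 0 = 6
Gamma^1_{21} = 6 / (2 * 2) = 3/2

3/2


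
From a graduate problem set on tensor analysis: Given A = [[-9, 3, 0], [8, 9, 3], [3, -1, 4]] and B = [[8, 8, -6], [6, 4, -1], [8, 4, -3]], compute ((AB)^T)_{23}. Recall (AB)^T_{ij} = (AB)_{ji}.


(AB)^T_{ij} = (AB)_{ji} = sum_k A_{jk} B_{ki}.
For i=2, j=3 we need (AB)_{32}:
A_{31} * B_{12} = 3 * 8 = 24
A_{32} * B_{22} = -1 * 4 = -4
A_{33} * B_{32} = 4 * 4 = 16
Sum = 24 + -4 + 16 = 36

36


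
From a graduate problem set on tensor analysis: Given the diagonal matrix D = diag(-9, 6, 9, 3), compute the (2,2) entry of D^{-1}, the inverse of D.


For a diagonal matrix, the inverse has entries (D^{-1})_{ii} = 1/d_{ii}.
The diagonal entries are: d_{11} = -9, d_{22} = 6, d_{33} = 9, d_{44} = 3
We need (D^{-1})_{22} = 1/d_{22} = 1/6 = 1/6

1/6


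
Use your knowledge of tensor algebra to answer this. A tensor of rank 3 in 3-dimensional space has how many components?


The number of components of a rank-r tensor in d dimensions is d^r.
Here d = 3 and r = 3.
3^3 = 27

27


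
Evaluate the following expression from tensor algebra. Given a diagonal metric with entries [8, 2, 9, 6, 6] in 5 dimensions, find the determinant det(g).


For a diagonal metric, the determinant is the product of diagonal entries.
Diagonal entries: 8, 2, 9, 6, 6
det(g) = 8 * 2 * 9 * 6 * 6 = 5184

5184


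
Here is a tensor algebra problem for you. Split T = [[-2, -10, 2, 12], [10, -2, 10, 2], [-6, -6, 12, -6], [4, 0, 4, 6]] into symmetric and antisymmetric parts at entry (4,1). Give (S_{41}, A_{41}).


T_{41} = 4
T_{14} = 12
S_{41} = (4 + 12)/2 = 16/2 = 8
A_{41} = (4 - 12)/2 = -8/2 = -4
Check: S + A = 8 + -4 = 4 = T_{41}.

(8, -4)


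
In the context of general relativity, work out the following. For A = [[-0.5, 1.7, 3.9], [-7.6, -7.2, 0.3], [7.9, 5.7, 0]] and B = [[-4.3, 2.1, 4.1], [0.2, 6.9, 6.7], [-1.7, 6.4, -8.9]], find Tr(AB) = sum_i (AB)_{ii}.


Tr(AB) = sum_i (AB)_{ii} where (AB)_{ii} = sum_k A_{ik} B_{ki}.
(AB)_{11} = -0.5*-4.3 + 1.7*0.2 + 3.9*-1.7 = -4.14
(AB)_{22} = -7.6*2.1 + -7.2*6.9 + 0.3*6.4 = -63.72
(AB)_{33} = 7.9*4.1 + 5.7*6.7 + 0*-8.9 = 70.58
Tr(AB) = -4.14 + -63.72 + 70.58 = 2.72

2.72


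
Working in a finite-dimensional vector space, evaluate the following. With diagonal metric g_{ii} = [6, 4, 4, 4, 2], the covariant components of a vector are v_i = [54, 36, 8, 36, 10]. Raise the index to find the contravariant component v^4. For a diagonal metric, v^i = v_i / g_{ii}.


To raise an index with a diagonal metric: v^i = v_i / g_{ii}.
For index 4: v_4 = 36, g_{44} = 4
v^4 = 36 / 4 = 9

9


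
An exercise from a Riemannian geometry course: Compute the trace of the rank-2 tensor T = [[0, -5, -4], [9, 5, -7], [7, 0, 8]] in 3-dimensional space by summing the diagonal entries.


The contraction (trace) of a rank-2 tensor is the sum of its diagonal elements.
Diagonal entries: A[1,1] = 0, A[2,2] = 5, A[3,3] = 8
Tr(A) = 0 + 5 + 8 = 13

13


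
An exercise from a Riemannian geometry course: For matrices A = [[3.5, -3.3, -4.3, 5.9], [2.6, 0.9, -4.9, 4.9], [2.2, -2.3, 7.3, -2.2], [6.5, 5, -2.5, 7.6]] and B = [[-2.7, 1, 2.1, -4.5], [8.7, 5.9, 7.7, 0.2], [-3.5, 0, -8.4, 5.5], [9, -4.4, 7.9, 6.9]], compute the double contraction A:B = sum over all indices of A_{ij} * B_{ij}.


A:B = sum over all i,j of A_{ij} * B_{ij}.
Row 1: 3.5*-2.7=-9.45, -3.3*1=-3.3, -4.3*2.1=-9.03, 5.9*-4.5=-26.55 => row sum = -48.33
Row 2: 2.6*8.7=22.62, 0.9*5.9=5.31, -4.9*7.7=-37.73, 4.9*0.2=0.98 => row sum = -8.82
Row 3: 2.2*-3.5=-7.7, -2.3*0=0, 7.3*-8.4=-61.32, -2.2*5.5=-12.1 => row sum = -81.12
Row 4: 6.5*9=58.5, 5*-4.4=-22, -2.5*7.9=-19.75, 7.6*6.9=52.44 => row sum = 69.19
Total = -48.33 + -8.82 + -81.12 + 69.19 = -69.08

-69.08


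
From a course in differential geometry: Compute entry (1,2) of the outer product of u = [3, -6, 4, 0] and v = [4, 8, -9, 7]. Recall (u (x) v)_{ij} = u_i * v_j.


The outer product entry T_{ij} = u_i * v_j.
We need i=1, j=2.
u_1 = 3, v_2 = 8
T_{1,2} = 3 * 8 = 24

24


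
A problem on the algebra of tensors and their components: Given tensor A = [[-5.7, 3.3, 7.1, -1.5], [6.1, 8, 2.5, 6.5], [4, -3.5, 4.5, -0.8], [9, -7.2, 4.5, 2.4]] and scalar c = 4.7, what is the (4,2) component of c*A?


Scalar multiplication: (cA)_{ij} = c * A_{ij}.
c = 4.7
A_{42} = -7.2
(cA)_{42} = 4.7 * -7.2 = -33.84

-33.84


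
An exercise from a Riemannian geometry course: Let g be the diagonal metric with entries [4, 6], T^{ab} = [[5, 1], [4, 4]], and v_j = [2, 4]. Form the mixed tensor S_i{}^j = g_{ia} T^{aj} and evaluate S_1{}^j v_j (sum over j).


Step 1: lower the first index. For a diagonal metric, g_{ia} T^{aj} = g_{ii} T^{ij} (no sum on i).
g_{11} = 4
S_1{}^1 = 4 * T^{11} = 4 * 5 = 20
S_1{}^2 = 4 * T^{12} = 4 * 1 = 4
Step 2: contract S_1{}^j with v_j.
S_1{}^1 * v_1 = 20 * 2 = 40
S_1{}^2 * v_2 = 4 * 4 = 16
Result = 40 + 16 = 56

56


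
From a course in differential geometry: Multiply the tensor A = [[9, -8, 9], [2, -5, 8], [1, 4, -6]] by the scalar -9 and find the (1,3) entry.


Scalar multiplication: (cA)_{ij} = c * A_{ij}.
c = -9
A_{13} = 9
(cA)_{13} = -9 * 9 = -81

-81


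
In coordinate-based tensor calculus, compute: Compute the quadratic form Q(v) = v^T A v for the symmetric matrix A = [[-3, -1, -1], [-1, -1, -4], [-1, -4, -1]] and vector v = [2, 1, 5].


First compute Av:
(Av)_1 = -3*2 + -1*1 + -1*5 = -12
(Av)_2 = -1*2 + -1*1 + -4*5 = -23
(Av)_3 = -1*2 + -4*1 + -1*5 = -11
Av = [-12, -23, -11]
Then v^T (Av) = 2*-12 + 1*-23 + 5*-11
= -24 + -23 + -55 = -102

-102


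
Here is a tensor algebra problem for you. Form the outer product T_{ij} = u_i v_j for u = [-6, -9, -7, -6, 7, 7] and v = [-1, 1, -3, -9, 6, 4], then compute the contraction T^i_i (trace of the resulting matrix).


The outer product gives T_{ij} = u_i v_j.
The trace (contraction) is Tr(T) = sum_i T_{ii} = sum_i u_i v_i.
Diagonal entries:
T_{11} = u_1 * v_1 = -6 * -1 = 6
T_{22} = u_2 * v_2 = -9 * 1 = -9
T_{33} = u_3 * v_3 = -7 * -3 = 21
T_{44} = u_4 * v_4 = -6 * -9 = 54
T_{55} = u_5 * v_5 = 7 * 6 = 42
T_{66} = u_6 * v_6 = 7 * 4 = 28
Tr(T) = 6 + -9 + 21 + 54 + 42 + 28 = 142

142


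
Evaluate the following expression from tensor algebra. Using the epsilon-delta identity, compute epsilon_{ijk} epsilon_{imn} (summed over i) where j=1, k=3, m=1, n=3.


Using the identity: epsilon_{ijk} epsilon_{imn} = delta_{jm} delta_{kn} - delta_{jn} delta_{km}.
delta_{11} = 1
delta_{33} = 1
delta_{13} = 0
delta_{31} = 0
Result = 1 * 1 - 0 * 0 = 1 - 0 = 1

1


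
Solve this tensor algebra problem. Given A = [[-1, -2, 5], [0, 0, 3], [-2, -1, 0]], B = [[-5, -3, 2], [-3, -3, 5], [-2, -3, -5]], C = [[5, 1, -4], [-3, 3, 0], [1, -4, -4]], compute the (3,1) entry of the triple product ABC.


(ABC)_{31} = sum_m (AB)_{3m} C_{m1}. First compute row 3 of AB.
(AB)_{31} = -2*-5 + -1*-3 + 0*-2 = 13
(AB)_{32} = -2*-3 + -1*-3 + 0*-3 = 9
(AB)_{33} = -2*2 + -1*5 + 0*-5 = -9
Now contract with column 1 of C:
(AB)_{31} * C_{11} = 13 * 5 = 65
(AB)_{32} * C_{21} = 9 * -3 = -27
(AB)_{33} * C_{31} = -9 * 1 = -9
(ABC)_{31} = 65 + -27 + -9 = 29

29


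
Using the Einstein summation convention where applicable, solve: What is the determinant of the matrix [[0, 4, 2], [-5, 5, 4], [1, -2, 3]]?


Expanding along the first row, det(A) = a11*M_11 - a12*M_12 + a13*M_13, where M_1j is the (1,j) minor.
Minor M_11 = 5*3 - 4*-2 = 23
Minor M_12 = -5*3 - 4*1 = -19
Minor M_13 = -5*-2 - 5*1 = 5
det = 0*(23) - 4*(-19) + 2*(5)
    = 0 - -76 + 10
    = 86

86


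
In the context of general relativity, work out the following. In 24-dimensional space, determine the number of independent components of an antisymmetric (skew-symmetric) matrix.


An antisymmetric rank-2 tensor satisfies A_{ij} = -A_{ji}, so diagonal entries are zero.
The independent components are the upper-triangular entries: C(n, 2) = n(n-1)/2.
n = 24
C(24, 2) = 24 * 23 / 2 = 552 / 2 = 276

276


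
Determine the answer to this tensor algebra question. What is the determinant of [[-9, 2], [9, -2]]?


For a 2x2 matrix [[a, b], [c, d]], det = a*d - b*c.
a = -9, b = 2, c = 9, d = -2
a*d = -9 * -2 = 18
b*c = 2 * 9 = 18
det = 18 - 18 = 0

0


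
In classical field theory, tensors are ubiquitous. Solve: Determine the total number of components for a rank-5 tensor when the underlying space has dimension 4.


The number of components of a rank-r tensor in d dimensions is d^r.
Here d = 4 and r = 5.
4^5 = 1024

1024


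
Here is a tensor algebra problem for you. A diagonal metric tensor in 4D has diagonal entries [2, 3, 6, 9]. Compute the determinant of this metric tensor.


For a diagonal metric, the determinant is the product of diagonal entries.
Diagonal entries: 2, 3, 6, 9
det(g) = 2 * 3 * 6 * 9 = 324

324


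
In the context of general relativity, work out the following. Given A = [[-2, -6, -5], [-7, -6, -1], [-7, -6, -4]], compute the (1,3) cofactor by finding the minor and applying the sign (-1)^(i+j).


To find cofactor C_{13}, delete row 1 and column 3.
The resulting 2x2 submatrix is: [[-7, -6], [-7, -6]]
Minor M_{13} = -7*-6 - -6*-7
  = 42 - 42 = 0
Sign = (-1)^(1+3) = (-1)^4 = 1
Cofactor C_{13} = 1 * 0 = 0

0


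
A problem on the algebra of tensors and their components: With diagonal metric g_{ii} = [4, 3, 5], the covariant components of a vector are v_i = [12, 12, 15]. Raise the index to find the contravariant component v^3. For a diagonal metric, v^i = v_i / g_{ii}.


To raise an index with a diagonal metric: v^i = v_i / g_{ii}.
For index 3: v_3 = 15, g_{33} = 5
v^3 = 15 / 5 = 3

3


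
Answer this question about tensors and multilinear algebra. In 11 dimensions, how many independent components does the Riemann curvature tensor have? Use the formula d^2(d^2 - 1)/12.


The Riemann tensor in d dimensions has d^2(d^2 - 1)/12 independent components.
d = 11, so d^2 = 121
d^2 - 1 = 120
d^2(d^2 - 1) = 121 * 120 = 14520
Divide by 12: 14520 / 12 = 1210

1210


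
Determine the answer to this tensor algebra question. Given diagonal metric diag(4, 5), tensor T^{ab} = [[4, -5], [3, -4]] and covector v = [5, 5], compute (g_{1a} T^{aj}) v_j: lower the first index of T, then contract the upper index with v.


Step 1: lower the first index. For a diagonal metric, g_{ia} T^{aj} = g_{ii} T^{ij} (no sum on i).
g_{11} = 4
S_1{}^1 = 4 * T^{11} = 4 * 4 = 16
S_1{}^2 = 4 * T^{12} = 4 * -5 = -20
Step 2: contract S_1{}^j with v_j.
S_1{}^1 * v_1 = 16 * 5 = 80
S_1{}^2 * v_2 = -20 * 5 = -100
Result = 80 + -100 = -20

-20


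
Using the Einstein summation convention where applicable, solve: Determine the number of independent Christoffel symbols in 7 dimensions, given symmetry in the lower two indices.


Christoffel symbols Gamma^k_{ij} are symmetric in i,j, so there are d * d(d+1)/2 independent symbols.
d = 7
d(d+1)/2 = 7 * 8 / 2 = 28
Total = 7 * 28 = 196

196


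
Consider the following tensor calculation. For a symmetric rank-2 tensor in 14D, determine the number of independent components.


A symmetric rank-2 tensor in d dimensions has d(d+1)/2 independent components.
d = 14
d(d+1)/2 = 14 * 15 / 2 = 210 / 2 = 105

105


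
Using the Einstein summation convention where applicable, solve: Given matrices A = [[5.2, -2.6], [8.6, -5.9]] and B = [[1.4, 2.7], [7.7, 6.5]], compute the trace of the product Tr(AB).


Tr(AB) = sum_i (AB)_{ii} where (AB)_{ii} = sum_k A_{ik} B_{ki}.
(AB)_{11} = 5.2*1.4 + -2.6*7.7 = -12.74
(AB)_{22} = 8.6*2.7 + -5.9*6.5 = -15.13
Tr(AB) = -12.74 + -15.13 = -27.87

-27.87


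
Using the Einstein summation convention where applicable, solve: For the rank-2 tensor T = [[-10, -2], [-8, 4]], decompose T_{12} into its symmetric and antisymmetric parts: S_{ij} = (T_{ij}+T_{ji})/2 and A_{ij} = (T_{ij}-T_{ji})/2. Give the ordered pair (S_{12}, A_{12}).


T_{12} = -2
T_{21} = -8
S_{12} = (-2 + -8)/2 = -10/2 = -5
A_{12} = (-2 - -8)/2 = 6/2 = 3
Check: S + A = -5 + 3 = -2 = T_{12}.

(-5, 3)


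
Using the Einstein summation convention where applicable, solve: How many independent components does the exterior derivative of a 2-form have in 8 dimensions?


The exterior derivative of a p-form is a (p+1)-form.
Its number of independent components is C(n, p+1).
n = 8, p+1 = 3
C(8, 3) = 56

56


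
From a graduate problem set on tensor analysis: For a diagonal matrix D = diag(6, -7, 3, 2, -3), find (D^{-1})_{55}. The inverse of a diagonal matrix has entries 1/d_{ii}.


For a diagonal matrix, the inverse has entries (D^{-1})_{ii} = 1/d_{ii}.
The diagonal entries are: d_{11} = 6, d_{22} = -7, d_{33} = 3, d_{44} = 2, d_{55} = -3
We need (D^{-1})_{55} = 1/d_{55} = 1/-3 = -1/3

-1/3


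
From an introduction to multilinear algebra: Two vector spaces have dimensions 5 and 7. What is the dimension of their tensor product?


The dimension of a tensor product is the product of dimensions.
dim(V) = 5, dim(W) = 7
dim(V (x) W) = 5 * 7 = 35

35


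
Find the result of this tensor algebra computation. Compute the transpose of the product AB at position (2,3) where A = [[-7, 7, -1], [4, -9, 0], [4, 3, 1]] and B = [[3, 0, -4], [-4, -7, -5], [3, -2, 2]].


(AB)^T_{ij} = (AB)_{ji} = sum_k A_{jk} B_{ki}.
For i=2, j=3 we need (AB)_{32}:
A_{31} * B_{12} = 4 * 0 = 0
A_{32} * B_{22} = 3 * -7 = -21
A_{33} * B_{32} = 1 * -2 = -2
Sum = 0 + -21 + -2 = -23

-23


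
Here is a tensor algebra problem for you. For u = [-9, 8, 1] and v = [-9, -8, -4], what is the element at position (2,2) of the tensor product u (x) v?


The outer product entry T_{ij} = u_i * v_j.
We need i=2, j=2.
u_2 = 8, v_2 = -8
T_{2,2} = 8 * -8 = -64

-64


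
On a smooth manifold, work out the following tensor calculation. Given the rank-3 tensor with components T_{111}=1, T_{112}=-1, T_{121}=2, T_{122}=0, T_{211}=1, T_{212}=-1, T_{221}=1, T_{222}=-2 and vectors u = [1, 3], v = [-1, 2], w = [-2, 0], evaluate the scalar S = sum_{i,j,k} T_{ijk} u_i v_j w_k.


S = sum over i,j,k of T_{ijk} u_i v_j w_k. Expanding all 8 terms:
T_{111}*u_1*v_1*w_1 = 1*1*-1*-2 = 2  (running total: 2)
T_{112}*u_1*v_1*w_2 = -1*1*-1*0 = 0  (running total: 2)
T_{121}*u_1*v_2*w_1 = 2*1*2*-2 = -8  (running total: -6)
T_{122}*u_1*v_2*w_2 = 0*1*2*0 = 0  (running total: -6)
T_{211}*u_2*v_1*w_1 = 1*3*-1*-2 = 6  (running total: 0)
T_{212}*u_2*v_1*w_2 = -1*3*-1*0 = 0  (running total: 0)
T_{221}*u_2*v_2*w_1 = 1*3*2*-2 = -12  (running total: -12)
T_{222}*u_2*v_2*w_2 = -2*3*2*0 = 0  (running total: -12)
S = -12

-12


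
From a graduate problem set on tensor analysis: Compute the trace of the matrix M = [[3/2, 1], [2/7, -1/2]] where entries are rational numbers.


The trace is the sum of diagonal entries.
Diagonal: M[1,1] = 3/2, M[2,2] = -1/2
Tr(M) = 3/2 + -1/2
Computing step by step:
After adding M[1,1]: 3/2
After adding M[2,2]: 1
Tr(M) = 1

1


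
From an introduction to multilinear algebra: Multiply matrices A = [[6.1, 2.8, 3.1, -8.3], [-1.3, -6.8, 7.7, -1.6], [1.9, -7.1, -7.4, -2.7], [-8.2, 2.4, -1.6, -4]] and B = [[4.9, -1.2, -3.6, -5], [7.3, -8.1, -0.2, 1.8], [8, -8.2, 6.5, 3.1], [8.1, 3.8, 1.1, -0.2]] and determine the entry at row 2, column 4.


(AB)_{ij} = sum_k A_{ik} B_{kj}.
For i=2, j=4:
A_{21} * B_{14} = -1.3 * -5 = 6.5
A_{22} * B_{24} = -6.8 * 1.8 = -12.24
A_{23} * B_{34} = 7.7 * 3.1 = 23.87
A_{24} * B_{44} = -1.6 * -0.2 = 0.32
Sum = 6.5 + -12.24 + 23.87 + 0.32 = 18.45

18.45


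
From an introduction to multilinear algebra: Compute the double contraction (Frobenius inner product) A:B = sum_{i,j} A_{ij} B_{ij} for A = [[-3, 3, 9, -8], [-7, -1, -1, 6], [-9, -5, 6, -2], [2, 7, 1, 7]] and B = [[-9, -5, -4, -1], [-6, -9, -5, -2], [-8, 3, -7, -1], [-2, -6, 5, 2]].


A:B = sum over all i,j of A_{ij} * B_{ij}.
Row 1: -3*-9=27, 3*-5=-15, 9*-4=-36, -8*-1=8 => row sum = -16
Row 2: -7*-6=42, -1*-9=9, -1*-5=5, 6*-2=-12 => row sum = 44
Row 3: -9*-8=72, -5*3=-15, 6*-7=-42, -2*-1=2 => row sum = 17
Row 4: 2*-2=-4, 7*-6=-42, 1*5=5, 7*2=14 => row sum = -27
Total = -16 + 44 + 17 + -27 = 18

18


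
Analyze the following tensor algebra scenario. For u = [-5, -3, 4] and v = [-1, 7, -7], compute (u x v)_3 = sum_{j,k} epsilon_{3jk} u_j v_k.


(u x v)_3 = sum_{j,k} epsilon_{3jk} u_j v_k. Only permutations of (1,2,3) contribute; the two non-zero terms are:
eps_{312} u_1 v_2 = 1 * -5 * 7 = -35
eps_{321} u_2 v_1 = -1 * -3 * -1 = -3
(u x v)_3 = -38

-38


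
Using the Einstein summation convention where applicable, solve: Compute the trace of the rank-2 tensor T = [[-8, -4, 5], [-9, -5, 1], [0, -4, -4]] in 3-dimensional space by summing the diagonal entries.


The contraction (trace) of a rank-2 tensor is the sum of its diagonal elements.
Diagonal entries: A[1,1] = -8, A[2,2] = -5, A[3,3] = -4
Tr(A) = -8 + -5 + -4 = -17

-17


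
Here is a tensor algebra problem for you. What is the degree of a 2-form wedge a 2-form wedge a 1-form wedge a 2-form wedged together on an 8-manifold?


The degree of a wedge product is the sum of the degrees of the individual forms.
Degrees: 2, 2, 1, 2
Total degree = 2 + 2 + 1 + 2 = 7

7


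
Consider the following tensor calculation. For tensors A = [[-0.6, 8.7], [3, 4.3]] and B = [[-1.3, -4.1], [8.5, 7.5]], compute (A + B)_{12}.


Tensor addition is component-wise: (A + B)_{ij} = A_{ij} + B_{ij}.
A_{12} = 8.7
B_{12} = -4.1
(A + B)_{12} = 8.7 + -4.1 = 4.6

4.6


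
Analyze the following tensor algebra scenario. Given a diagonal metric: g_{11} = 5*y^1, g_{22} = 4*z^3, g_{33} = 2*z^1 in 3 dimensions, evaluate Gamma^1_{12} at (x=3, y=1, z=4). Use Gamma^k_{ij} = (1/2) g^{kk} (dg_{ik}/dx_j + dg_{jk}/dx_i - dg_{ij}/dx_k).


For a diagonal metric, Gamma^k_{ij} = (1/2) g^{kk} (dg_{ik}/dx_j + dg_{jk}/dx_i - dg_{ij}/dx_k).
The metric is diagonal, so g_{ab} = 0 for a != b.
At the given point: g_{11} = 5, g_{22} = 256, g_{33} = 8
g^{11} = 1/5
dg_{11}/dx_2 = dg_{11}/dx_2 = 5
dg_{21}/dx_1 = 0 (off-diagonal)
dg_{12}/dx_1 = 0 (off-diagonal)
Numerator = 5 + 0 - 0 = 5
Gamma^1_{12} = 5 / (2 * 5) = 1/2

1/2


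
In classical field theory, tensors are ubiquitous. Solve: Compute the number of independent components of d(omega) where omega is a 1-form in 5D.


The exterior derivative of a p-form is a (p+1)-form.
Its number of independent components is C(n, p+1).
n = 5, p+1 = 2
C(5, 2) = 10

10


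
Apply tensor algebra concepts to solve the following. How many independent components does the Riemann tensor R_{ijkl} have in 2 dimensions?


The Riemann tensor in d dimensions has d^2(d^2 - 1)/12 independent components.
d = 2, so d^2 = 4
d^2 - 1 = 3
d^2(d^2 - 1) = 4 * 3 = 12
Divide by 12: 12 / 12 = 1

1


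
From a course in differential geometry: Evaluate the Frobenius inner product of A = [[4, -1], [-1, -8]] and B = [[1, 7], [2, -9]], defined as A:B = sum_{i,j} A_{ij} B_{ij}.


A:B = sum over all i,j of A_{ij} * B_{ij}.
Row 1: 4*1=4, -1*7=-7 => row sum = -3
Row 2: -1*2=-2, -8*-9=72 => row sum = 70
Total = -3 + 70 = 67

67


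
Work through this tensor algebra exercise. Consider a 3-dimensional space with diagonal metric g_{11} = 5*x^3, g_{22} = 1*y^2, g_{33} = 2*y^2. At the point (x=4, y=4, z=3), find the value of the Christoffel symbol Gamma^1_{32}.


For a diagonal metric, Gamma^k_{ij} = (1/2) g^{kk} (dg_{ik}/dx_j + dg_{jk}/dx_i - dg_{ij}/dx_k).
The metric is diagonal, so g_{ab} = 0 for a != b.
At the given point: g_{11} = 320, g_{22} = 16, g_{33} = 32
g^{11} = 1/320
dg_{31}/dx_2 = 0 (off-diagonal)
dg_{21}/dx_3 = 0 (off-diagonal)
dg_{32}/dx_1 = 0 (off-diagonal)
Numerator = 0 + 0 - 0 = 0
Gamma^1_{32} = 0 / (2 * 320) = 0

0


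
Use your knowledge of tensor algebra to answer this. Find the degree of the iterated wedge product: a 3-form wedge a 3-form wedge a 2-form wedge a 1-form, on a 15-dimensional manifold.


The degree of a wedge product is the sum of the degrees of the individual forms.
Degrees: 3, 3, 2, 1
Total degree = 3 + 3 + 2 + 1 = 9

9


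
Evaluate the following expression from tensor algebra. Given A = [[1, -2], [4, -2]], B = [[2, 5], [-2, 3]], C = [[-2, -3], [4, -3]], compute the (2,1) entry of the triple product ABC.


(ABC)_{21} = sum_m (AB)_{2m} C_{m1}. First compute row 2 of AB.
(AB)_{21} = 4*2 + -2*-2 = 12
(AB)_{22} = 4*5 + -2*3 = 14
Now contract with column 1 of C:
(AB)_{21} * C_{11} = 12 * -2 = -24
(AB)_{22} * C_{21} = 14 * 4 = 56
(ABC)_{21} = -24 + 56 = 32

32


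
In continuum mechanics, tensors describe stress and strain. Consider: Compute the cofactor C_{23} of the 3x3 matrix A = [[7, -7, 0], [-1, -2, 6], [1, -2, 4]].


To find cofactor C_{23}, delete row 2 and column 3.
The resulting 2x2 submatrix is: [[7, -7], [1, -2]]
Minor M_{23} = 7*-2 - -7*1
  = -14 - -7 = -7
Sign = (-1)^(2+3) = (-1)^5 = -1
Cofactor C_{23} = -1 * -7 = 7

7


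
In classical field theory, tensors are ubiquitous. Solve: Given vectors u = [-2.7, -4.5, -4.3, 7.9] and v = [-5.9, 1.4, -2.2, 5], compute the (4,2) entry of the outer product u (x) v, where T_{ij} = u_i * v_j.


The outer product entry T_{ij} = u_i * v_j.
We need i=4, j=2.
u_4 = 7.9, v_2 = 1.4
T_{4,2} = 7.9 * 1.4 = 11.06

11.06


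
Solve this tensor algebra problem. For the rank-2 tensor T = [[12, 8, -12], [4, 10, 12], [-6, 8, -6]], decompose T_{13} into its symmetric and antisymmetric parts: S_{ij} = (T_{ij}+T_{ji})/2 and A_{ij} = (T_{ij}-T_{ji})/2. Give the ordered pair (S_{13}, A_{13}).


T_{13} = -12
T_{31} = -6
S_{13} = (-12 + -6)/2 = -18/2 = -9
A_{13} = (-12 - -6)/2 = -6/2 = -3
Check: S + A = -9 + -3 = -12 = T_{13}.

(-9, -3)
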